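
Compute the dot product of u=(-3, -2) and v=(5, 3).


u . v = u_x*v_x + u_y*v_y = (-3)*5 + (-2)*3
= (-15) + (-6) = -21

-21


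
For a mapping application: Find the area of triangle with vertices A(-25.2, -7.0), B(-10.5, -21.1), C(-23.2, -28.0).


Area = |x_A(y_B-y_C) + x_B(y_C-y_A) + x_C(y_A-y_B)|/2
= |(-173.88) + 220.5 + (-327.12)|/2
= 280.5/2 = 140.25

140.25


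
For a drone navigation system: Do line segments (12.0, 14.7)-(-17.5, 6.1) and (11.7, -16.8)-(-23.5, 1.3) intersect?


Cross products: d1=-1114.23, d2=-277.56, d3=926.67, d4=90
d1*d2 < 0 and d3*d4 < 0? no

No, they don't intersect


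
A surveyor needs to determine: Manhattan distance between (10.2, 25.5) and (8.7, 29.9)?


|10.2-8.7| + |25.5-29.9| = 1.5 + 4.4 = 5.9

5.9


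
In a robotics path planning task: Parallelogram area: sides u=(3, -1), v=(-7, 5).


|u x v| = |3*5 - (-1)*(-7)|
= |15 - 7| = 8

8


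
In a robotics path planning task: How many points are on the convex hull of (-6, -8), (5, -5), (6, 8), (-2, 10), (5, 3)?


Convex hull vertices (CCW): (-6, -8), (5, -5), (6, 8), (-2, 10)
Count = 4

4


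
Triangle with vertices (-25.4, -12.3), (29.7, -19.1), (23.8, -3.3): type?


Side lengths squared: AB^2=3082.25, BC^2=284.45, CA^2=2501.64
Sorted: [284.45, 2501.64, 3082.25]
By sides: Scalene, By angles: Obtuse

Scalene, Obtuse


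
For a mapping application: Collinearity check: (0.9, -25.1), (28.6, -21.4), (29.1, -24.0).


Cross product: (28.6-0.9)*((-24)-(-25.1)) - ((-21.4)-(-25.1))*(29.1-0.9)
= -73.87

No, not collinear


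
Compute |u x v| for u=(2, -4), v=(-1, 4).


|u x v| = |2*4 - (-4)*(-1)|
= |8 - 4| = 4

4


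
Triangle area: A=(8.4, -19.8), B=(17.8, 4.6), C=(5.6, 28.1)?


Area = |x_A(y_B-y_C) + x_B(y_C-y_A) + x_C(y_A-y_B)|/2
= |(-197.4) + 852.62 + (-136.64)|/2
= 518.58/2 = 259.29

259.29


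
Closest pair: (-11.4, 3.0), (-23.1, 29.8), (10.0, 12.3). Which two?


d(P0,P1) = 29.2426, d(P0,P2) = 23.3335, d(P1,P2) = 37.4414
Closest: P0 and P2

Closest pair: (-11.4, 3.0) and (10.0, 12.3), distance = 23.3335


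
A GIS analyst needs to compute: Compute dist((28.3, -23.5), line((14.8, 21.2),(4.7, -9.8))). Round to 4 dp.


|cross product| = 869.97
|line direction| = sqrt(1063.01) = 32.6038
Distance = 869.97/sqrt(1063.01) = 26.6831

26.6831


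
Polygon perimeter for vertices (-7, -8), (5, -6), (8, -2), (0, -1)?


Sides: (-7, -8)->(5, -6): sqrt(148) = 12.165525, (5, -6)->(8, -2): sqrt(25) = 5, (8, -2)->(0, -1): sqrt(65) = 8.062258, (0, -1)->(-7, -8): sqrt(98) = 9.899495
Sum = 35.127278
Perimeter = 35.1273

35.1273


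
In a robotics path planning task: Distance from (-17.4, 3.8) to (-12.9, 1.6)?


dx=4.5, dy=-2.2
d^2 = 4.5^2 + (-2.2)^2 = 25.09
d = sqrt(25.09) = 5.009

5.009


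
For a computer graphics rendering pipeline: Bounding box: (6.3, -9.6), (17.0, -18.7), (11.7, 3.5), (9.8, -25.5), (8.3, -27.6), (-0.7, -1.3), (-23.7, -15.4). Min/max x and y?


x range: [-23.7, 17]
y range: [-27.6, 3.5]
Bounding box: (-23.7,-27.6) to (17,3.5)

(-23.7,-27.6) to (17,3.5)


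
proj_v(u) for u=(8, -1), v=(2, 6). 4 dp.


u.v = 10, |v| = sqrt(40) = 6.3246
Scalar projection = u.v / |v| = 10 / sqrt(40) = 1.5811

1.5811


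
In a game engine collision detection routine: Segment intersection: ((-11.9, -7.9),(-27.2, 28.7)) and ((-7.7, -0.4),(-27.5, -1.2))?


Cross products: d1=145.14, d2=-591.78, d3=-268.47, d4=468.45
d1*d2 < 0 and d3*d4 < 0? yes

Yes, they intersect


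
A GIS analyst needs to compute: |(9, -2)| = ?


|u| = sqrt(9^2 + (-2)^2) = sqrt(85) = 9.2195

9.2195


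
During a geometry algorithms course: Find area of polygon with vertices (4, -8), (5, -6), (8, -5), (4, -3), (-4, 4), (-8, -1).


Shoelace sum: (4*(-6) - 5*(-8)) + (5*(-5) - 8*(-6)) + (8*(-3) - 4*(-5)) + (4*4 - (-4)*(-3)) + ((-4)*(-1) - (-8)*4) + ((-8)*(-8) - 4*(-1))
= 143
Area = |143|/2 = 71.5

71.5


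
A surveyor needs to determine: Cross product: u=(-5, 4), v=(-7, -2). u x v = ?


u x v = u_x*v_y - u_y*v_x = (-5)*(-2) - 4*(-7)
= 10 - (-28) = 38

38


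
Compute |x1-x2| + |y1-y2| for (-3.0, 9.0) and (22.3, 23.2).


|(-3)-22.3| + |9-23.2| = 25.3 + 14.2 = 39.5

39.5


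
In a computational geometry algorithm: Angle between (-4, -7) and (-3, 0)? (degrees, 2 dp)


u.v = 12, |u| = sqrt(65) = 8.0623, |v| = sqrt(9) = 3
cos(theta) = u.v/(|u||v|) = 12/sqrt(585) = 0.496139
theta = acos(0.496139) = 60.26 degrees

60.26 degrees


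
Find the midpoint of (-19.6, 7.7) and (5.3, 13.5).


M = (((-19.6)+5.3)/2, (7.7+13.5)/2)
= (-7.15, 10.6)

(-7.15, 10.6)


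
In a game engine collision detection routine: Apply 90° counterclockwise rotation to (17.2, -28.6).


90° CCW: (x,y) -> (-y, x)
(17.2,-28.6) -> (28.6, 17.2)

(28.6, 17.2)


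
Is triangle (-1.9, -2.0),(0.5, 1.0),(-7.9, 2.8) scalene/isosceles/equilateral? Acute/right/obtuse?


Side lengths squared: AB^2=14.76, BC^2=73.8, CA^2=59.04
Sorted: [14.76, 59.04, 73.8]
By sides: Scalene, By angles: Right

Scalene, Right


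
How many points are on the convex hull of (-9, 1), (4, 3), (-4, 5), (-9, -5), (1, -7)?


Convex hull vertices (CCW): (-9, -5), (1, -7), (4, 3), (-4, 5), (-9, 1)
Count = 5

5


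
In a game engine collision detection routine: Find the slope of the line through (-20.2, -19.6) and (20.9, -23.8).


slope = (y2-y1)/(x2-x1) = ((-23.8)-(-19.6))/(20.9-(-20.2)) = (-4.2)/41.1 = -0.1022

-0.1022


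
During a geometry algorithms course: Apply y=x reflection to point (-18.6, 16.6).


Reflection over y=x: (x,y) -> (y,x)
(-18.6, 16.6) -> (16.6, -18.6)

(16.6, -18.6)


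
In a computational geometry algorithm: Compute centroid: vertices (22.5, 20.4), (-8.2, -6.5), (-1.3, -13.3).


Centroid = ((x_A+x_B+x_C)/3, (y_A+y_B+y_C)/3)
= ((22.5+(-8.2)+(-1.3))/3, (20.4+(-6.5)+(-13.3))/3)
= (4.3333, 0.2)

(4.3333, 0.2)


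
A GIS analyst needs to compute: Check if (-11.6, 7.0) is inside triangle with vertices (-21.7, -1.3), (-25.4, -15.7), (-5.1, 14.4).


Cross products: AB x AP = 114.73, BC x BP = 45.43, CA x CP = 20.79
All same sign? yes

Yes, inside


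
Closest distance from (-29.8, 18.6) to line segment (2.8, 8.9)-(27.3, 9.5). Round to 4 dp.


Project P onto AB: t = 0 (clamped to [0,1])
Closest point on segment: (2.8, 8.9)
Distance: 34.0125

34.0125


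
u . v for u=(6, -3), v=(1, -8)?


u . v = u_x*v_x + u_y*v_y = 6*1 + (-3)*(-8)
= 6 + 24 = 30

30


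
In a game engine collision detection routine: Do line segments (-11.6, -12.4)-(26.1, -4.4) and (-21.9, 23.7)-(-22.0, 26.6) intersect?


Cross products: d1=-26.26, d2=-136.39, d3=1443.37, d4=1553.5
d1*d2 < 0 and d3*d4 < 0? no

No, they don't intersect


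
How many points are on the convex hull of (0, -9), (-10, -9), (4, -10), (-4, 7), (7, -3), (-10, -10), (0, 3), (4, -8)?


Convex hull vertices (CCW): (-10, -10), (4, -10), (7, -3), (-4, 7), (-10, -9)
Count = 5

5


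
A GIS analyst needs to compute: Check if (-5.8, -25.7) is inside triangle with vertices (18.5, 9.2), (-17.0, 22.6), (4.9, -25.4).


Cross products: AB x AP = 1564.57, BC x BP = -520.17, CA x CP = 366.14
All same sign? no

No, outside


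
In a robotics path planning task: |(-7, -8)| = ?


|u| = sqrt((-7)^2 + (-8)^2) = sqrt(113) = 10.6301

10.6301


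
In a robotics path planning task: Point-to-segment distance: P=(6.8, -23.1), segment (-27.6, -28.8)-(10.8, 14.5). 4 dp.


Project P onto AB: t = 0.4681 (clamped to [0,1])
Closest point on segment: (-9.6262, -8.5327)
Distance: 21.9551

21.9551


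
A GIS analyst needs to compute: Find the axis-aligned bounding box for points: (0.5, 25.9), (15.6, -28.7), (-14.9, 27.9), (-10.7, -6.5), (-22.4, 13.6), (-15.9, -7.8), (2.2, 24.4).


x range: [-22.4, 15.6]
y range: [-28.7, 27.9]
Bounding box: (-22.4,-28.7) to (15.6,27.9)

(-22.4,-28.7) to (15.6,27.9)


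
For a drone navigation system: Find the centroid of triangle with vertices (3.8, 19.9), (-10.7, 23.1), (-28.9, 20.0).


Centroid = ((x_A+x_B+x_C)/3, (y_A+y_B+y_C)/3)
= ((3.8+(-10.7)+(-28.9))/3, (19.9+23.1+20)/3)
= (-11.9333, 21)

(-11.9333, 21)


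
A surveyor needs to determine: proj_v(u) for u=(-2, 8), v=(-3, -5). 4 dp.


u.v = -34, |v| = sqrt(34) = 5.831
Scalar projection = u.v / |v| = -34 / sqrt(34) = -5.831

-5.831


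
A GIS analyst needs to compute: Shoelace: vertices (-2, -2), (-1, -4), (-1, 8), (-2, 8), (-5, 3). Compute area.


Shoelace sum: ((-2)*(-4) - (-1)*(-2)) + ((-1)*8 - (-1)*(-4)) + ((-1)*8 - (-2)*8) + ((-2)*3 - (-5)*8) + ((-5)*(-2) - (-2)*3)
= 52
Area = |52|/2 = 26

26


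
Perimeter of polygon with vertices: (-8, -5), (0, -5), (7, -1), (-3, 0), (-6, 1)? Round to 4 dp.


Sides: (-8, -5)->(0, -5): sqrt(64) = 8, (0, -5)->(7, -1): sqrt(65) = 8.062258, (7, -1)->(-3, 0): sqrt(101) = 10.049876, (-3, 0)->(-6, 1): sqrt(10) = 3.162278, (-6, 1)->(-8, -5): sqrt(40) = 6.324555
Sum = 35.598967
Perimeter = 35.599

35.599


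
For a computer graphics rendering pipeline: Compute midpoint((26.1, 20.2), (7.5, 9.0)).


M = ((26.1+7.5)/2, (20.2+9)/2)
= (16.8, 14.6)

(16.8, 14.6)


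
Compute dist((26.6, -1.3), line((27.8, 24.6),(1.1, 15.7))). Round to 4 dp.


|cross product| = 680.85
|line direction| = sqrt(792.1) = 28.1443
Distance = 680.85/sqrt(792.1) = 24.1914

24.1914


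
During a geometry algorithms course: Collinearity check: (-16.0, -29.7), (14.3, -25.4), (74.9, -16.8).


Cross product: (14.3-(-16))*((-16.8)-(-29.7)) - ((-25.4)-(-29.7))*(74.9-(-16))
= 0

Yes, collinear


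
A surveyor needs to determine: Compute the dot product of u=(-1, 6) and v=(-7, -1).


u . v = u_x*v_x + u_y*v_y = (-1)*(-7) + 6*(-1)
= 7 + (-6) = 1

1


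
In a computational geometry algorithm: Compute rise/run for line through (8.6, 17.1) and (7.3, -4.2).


slope = (y2-y1)/(x2-x1) = ((-4.2)-17.1)/(7.3-8.6) = (-21.3)/(-1.3) = 16.3846

16.3846


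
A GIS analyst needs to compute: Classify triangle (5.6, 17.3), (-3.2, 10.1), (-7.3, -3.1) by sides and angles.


Side lengths squared: AB^2=129.28, BC^2=191.05, CA^2=582.57
Sorted: [129.28, 191.05, 582.57]
By sides: Scalene, By angles: Obtuse

Scalene, Obtuse


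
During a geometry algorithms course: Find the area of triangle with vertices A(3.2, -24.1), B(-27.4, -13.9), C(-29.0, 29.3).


Area = |x_A(y_B-y_C) + x_B(y_C-y_A) + x_C(y_A-y_B)|/2
= |(-138.24) + (-1463.16) + 295.8|/2
= 1305.6/2 = 652.8

652.8


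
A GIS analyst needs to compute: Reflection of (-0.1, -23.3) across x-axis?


Reflection over x-axis: (x,y) -> (x,-y)
(-0.1, -23.3) -> (-0.1, 23.3)

(-0.1, 23.3)


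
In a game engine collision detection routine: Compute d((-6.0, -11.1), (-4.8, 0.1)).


dx=1.2, dy=11.2
d^2 = 1.2^2 + 11.2^2 = 126.88
d = sqrt(126.88) = 11.2641

11.2641


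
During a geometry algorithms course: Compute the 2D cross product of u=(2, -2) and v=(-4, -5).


u x v = u_x*v_y - u_y*v_x = 2*(-5) - (-2)*(-4)
= (-10) - 8 = -18

-18


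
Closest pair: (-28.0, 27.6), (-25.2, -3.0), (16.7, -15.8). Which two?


d(P0,P1) = 30.7278, d(P0,P2) = 62.3029, d(P1,P2) = 43.8115
Closest: P0 and P1

Closest pair: (-28.0, 27.6) and (-25.2, -3.0), distance = 30.7278


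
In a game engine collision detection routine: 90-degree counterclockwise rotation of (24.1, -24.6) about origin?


90° CCW: (x,y) -> (-y, x)
(24.1,-24.6) -> (24.6, 24.1)

(24.6, 24.1)


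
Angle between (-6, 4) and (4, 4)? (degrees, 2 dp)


u.v = -8, |u| = sqrt(52) = 7.2111, |v| = sqrt(32) = 5.6569
cos(theta) = u.v/(|u||v|) = -8/sqrt(1664) = -0.196116
theta = acos(-0.196116) = 101.31 degrees

101.31 degrees


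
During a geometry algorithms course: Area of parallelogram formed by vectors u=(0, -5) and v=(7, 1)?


|u x v| = |0*1 - (-5)*7|
= |0 - (-35)| = 35

35


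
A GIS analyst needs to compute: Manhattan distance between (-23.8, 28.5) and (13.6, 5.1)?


|(-23.8)-13.6| + |28.5-5.1| = 37.4 + 23.4 = 60.8

60.8


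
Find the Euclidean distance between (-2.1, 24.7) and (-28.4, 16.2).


dx=-26.3, dy=-8.5
d^2 = (-26.3)^2 + (-8.5)^2 = 763.94
d = sqrt(763.94) = 27.6395

27.6395


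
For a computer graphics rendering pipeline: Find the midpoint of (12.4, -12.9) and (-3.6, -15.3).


M = ((12.4+(-3.6))/2, ((-12.9)+(-15.3))/2)
= (4.4, -14.1)

(4.4, -14.1)


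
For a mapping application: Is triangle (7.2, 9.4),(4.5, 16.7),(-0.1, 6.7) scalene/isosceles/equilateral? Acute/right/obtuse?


Side lengths squared: AB^2=60.58, BC^2=121.16, CA^2=60.58
Sorted: [60.58, 60.58, 121.16]
By sides: Isosceles, By angles: Right

Isosceles, Right


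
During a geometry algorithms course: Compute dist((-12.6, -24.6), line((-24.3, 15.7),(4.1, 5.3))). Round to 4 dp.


|cross product| = 1022.84
|line direction| = sqrt(914.72) = 30.2443
Distance = 1022.84/sqrt(914.72) = 33.8192

33.8192


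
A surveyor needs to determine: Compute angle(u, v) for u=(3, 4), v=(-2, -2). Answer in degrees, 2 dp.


u.v = -14, |u| = sqrt(25) = 5, |v| = sqrt(8) = 2.8284
cos(theta) = u.v/(|u||v|) = -14/sqrt(200) = -0.989949
theta = acos(-0.989949) = 171.87 degrees

171.87 degrees


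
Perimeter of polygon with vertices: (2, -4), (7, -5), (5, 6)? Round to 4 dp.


Sides: (2, -4)->(7, -5): sqrt(26) = 5.09902, (7, -5)->(5, 6): sqrt(125) = 11.18034, (5, 6)->(2, -4): sqrt(109) = 10.440307
Sum = 26.719667
Perimeter = 26.7197

26.7197


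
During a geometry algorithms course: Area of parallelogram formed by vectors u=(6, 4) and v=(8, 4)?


|u x v| = |6*4 - 4*8|
= |24 - 32| = 8

8


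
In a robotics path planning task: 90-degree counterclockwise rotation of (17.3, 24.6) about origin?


90° CCW: (x,y) -> (-y, x)
(17.3,24.6) -> (-24.6, 17.3)

(-24.6, 17.3)


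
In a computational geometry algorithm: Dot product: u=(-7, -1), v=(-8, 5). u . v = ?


u . v = u_x*v_x + u_y*v_y = (-7)*(-8) + (-1)*5
= 56 + (-5) = 51

51


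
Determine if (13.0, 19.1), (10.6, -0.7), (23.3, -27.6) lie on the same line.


Cross product: (10.6-13)*((-27.6)-19.1) - ((-0.7)-19.1)*(23.3-13)
= 316.02

No, not collinear


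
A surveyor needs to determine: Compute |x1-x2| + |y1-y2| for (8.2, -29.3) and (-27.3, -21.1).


|8.2-(-27.3)| + |(-29.3)-(-21.1)| = 35.5 + 8.2 = 43.7

43.7


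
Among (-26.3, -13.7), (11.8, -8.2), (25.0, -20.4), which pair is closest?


d(P0,P1) = 38.4949, d(P0,P2) = 51.7357, d(P1,P2) = 17.9744
Closest: P1 and P2

Closest pair: (11.8, -8.2) and (25.0, -20.4), distance = 17.9744


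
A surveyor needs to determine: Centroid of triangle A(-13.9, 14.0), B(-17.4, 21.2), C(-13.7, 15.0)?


Centroid = ((x_A+x_B+x_C)/3, (y_A+y_B+y_C)/3)
= (((-13.9)+(-17.4)+(-13.7))/3, (14+21.2+15)/3)
= (-15, 16.7333)

(-15, 16.7333)


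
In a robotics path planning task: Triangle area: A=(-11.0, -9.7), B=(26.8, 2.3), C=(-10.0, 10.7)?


Area = |x_A(y_B-y_C) + x_B(y_C-y_A) + x_C(y_A-y_B)|/2
= |92.4 + 546.72 + 120|/2
= 759.12/2 = 379.56

379.56


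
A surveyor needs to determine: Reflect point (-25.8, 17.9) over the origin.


Reflection over origin: (x,y) -> (-x,-y)
(-25.8, 17.9) -> (25.8, -17.9)

(25.8, -17.9)


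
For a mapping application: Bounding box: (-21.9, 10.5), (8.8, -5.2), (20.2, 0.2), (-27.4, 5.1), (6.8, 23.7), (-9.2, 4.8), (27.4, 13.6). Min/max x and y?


x range: [-27.4, 27.4]
y range: [-5.2, 23.7]
Bounding box: (-27.4,-5.2) to (27.4,23.7)

(-27.4,-5.2) to (27.4,23.7)


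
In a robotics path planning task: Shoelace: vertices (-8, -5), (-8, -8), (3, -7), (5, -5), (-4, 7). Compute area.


Shoelace sum: ((-8)*(-8) - (-8)*(-5)) + ((-8)*(-7) - 3*(-8)) + (3*(-5) - 5*(-7)) + (5*7 - (-4)*(-5)) + ((-4)*(-5) - (-8)*7)
= 215
Area = |215|/2 = 107.5

107.5


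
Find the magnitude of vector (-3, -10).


|u| = sqrt((-3)^2 + (-10)^2) = sqrt(109) = 10.4403

10.4403


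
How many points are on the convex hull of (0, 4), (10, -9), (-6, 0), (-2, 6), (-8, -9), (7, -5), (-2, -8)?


Convex hull vertices (CCW): (-8, -9), (10, -9), (7, -5), (0, 4), (-2, 6), (-6, 0)
Count = 6

6


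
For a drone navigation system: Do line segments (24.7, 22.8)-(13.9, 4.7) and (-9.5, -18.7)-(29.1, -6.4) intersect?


Cross products: d1=1181.24, d2=615.42, d3=-170.82, d4=395
d1*d2 < 0 and d3*d4 < 0? no

No, they don't intersect


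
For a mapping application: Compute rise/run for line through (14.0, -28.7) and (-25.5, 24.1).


slope = (y2-y1)/(x2-x1) = (24.1-(-28.7))/((-25.5)-14) = 52.8/(-39.5) = -1.3367

-1.3367


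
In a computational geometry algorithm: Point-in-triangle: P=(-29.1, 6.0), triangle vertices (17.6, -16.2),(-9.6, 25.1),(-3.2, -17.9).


Cross products: AB x AP = 1324.87, BC x BP = -960.74, CA x CP = 541.15
All same sign? no

No, outside


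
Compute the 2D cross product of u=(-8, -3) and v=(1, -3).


u x v = u_x*v_y - u_y*v_x = (-8)*(-3) - (-3)*1
= 24 - (-3) = 27

27


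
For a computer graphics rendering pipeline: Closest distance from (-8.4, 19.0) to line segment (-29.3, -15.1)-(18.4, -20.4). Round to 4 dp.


Project P onto AB: t = 0.3543 (clamped to [0,1])
Closest point on segment: (-12.3976, -16.978)
Distance: 36.1995

36.1995


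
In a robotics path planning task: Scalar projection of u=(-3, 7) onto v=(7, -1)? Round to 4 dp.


u.v = -28, |v| = sqrt(50) = 7.0711
Scalar projection = u.v / |v| = -28 / sqrt(50) = -3.9598

-3.9598


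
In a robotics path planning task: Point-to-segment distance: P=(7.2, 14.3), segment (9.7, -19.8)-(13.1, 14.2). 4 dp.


Project P onto AB: t = 0.9857 (clamped to [0,1])
Closest point on segment: (13.0515, 13.7149)
Distance: 5.8807

5.8807


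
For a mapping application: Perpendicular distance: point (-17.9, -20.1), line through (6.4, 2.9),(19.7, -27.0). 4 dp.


|cross product| = 1032.47
|line direction| = sqrt(1070.9) = 32.7246
Distance = 1032.47/sqrt(1070.9) = 31.5503

31.5503


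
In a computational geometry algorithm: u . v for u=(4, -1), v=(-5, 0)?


u . v = u_x*v_x + u_y*v_y = 4*(-5) + (-1)*0
= (-20) + 0 = -20

-20


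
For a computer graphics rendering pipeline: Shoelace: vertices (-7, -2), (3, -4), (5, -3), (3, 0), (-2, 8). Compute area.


Shoelace sum: ((-7)*(-4) - 3*(-2)) + (3*(-3) - 5*(-4)) + (5*0 - 3*(-3)) + (3*8 - (-2)*0) + ((-2)*(-2) - (-7)*8)
= 138
Area = |138|/2 = 69

69


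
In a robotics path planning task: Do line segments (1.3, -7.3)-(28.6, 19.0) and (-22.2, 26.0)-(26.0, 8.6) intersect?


Cross products: d1=-1196.16, d2=546.52, d3=1527.14, d4=-215.54
d1*d2 < 0 and d3*d4 < 0? yes

Yes, they intersect


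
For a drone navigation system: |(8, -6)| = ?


|u| = sqrt(8^2 + (-6)^2) = sqrt(100) = 10

10


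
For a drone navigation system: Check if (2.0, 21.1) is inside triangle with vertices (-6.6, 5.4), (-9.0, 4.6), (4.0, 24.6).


Cross products: AB x AP = -30.8, BC x BP = -5.5, CA x CP = -1.3
All same sign? yes

Yes, inside


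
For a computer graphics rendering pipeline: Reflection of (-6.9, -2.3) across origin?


Reflection over origin: (x,y) -> (-x,-y)
(-6.9, -2.3) -> (6.9, 2.3)

(6.9, 2.3)


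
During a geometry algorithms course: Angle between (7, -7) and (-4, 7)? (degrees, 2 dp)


u.v = -77, |u| = sqrt(98) = 9.8995, |v| = sqrt(65) = 8.0623
cos(theta) = u.v/(|u||v|) = -77/sqrt(6370) = -0.964764
theta = acos(-0.964764) = 164.74 degrees

164.74 degrees


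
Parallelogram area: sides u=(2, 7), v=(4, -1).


|u x v| = |2*(-1) - 7*4|
= |(-2) - 28| = 30

30


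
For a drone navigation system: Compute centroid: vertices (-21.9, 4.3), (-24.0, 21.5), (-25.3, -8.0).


Centroid = ((x_A+x_B+x_C)/3, (y_A+y_B+y_C)/3)
= (((-21.9)+(-24)+(-25.3))/3, (4.3+21.5+(-8))/3)
= (-23.7333, 5.9333)

(-23.7333, 5.9333)


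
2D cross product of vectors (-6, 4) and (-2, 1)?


u x v = u_x*v_y - u_y*v_x = (-6)*1 - 4*(-2)
= (-6) - (-8) = 2

2


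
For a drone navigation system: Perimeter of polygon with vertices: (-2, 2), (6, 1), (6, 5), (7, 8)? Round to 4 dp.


Sides: (-2, 2)->(6, 1): sqrt(65) = 8.062258, (6, 1)->(6, 5): sqrt(16) = 4, (6, 5)->(7, 8): sqrt(10) = 3.162278, (7, 8)->(-2, 2): sqrt(117) = 10.816654
Sum = 26.04119
Perimeter = 26.0412

26.0412


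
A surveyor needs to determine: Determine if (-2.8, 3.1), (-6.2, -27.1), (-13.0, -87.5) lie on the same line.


Cross product: ((-6.2)-(-2.8))*((-87.5)-3.1) - ((-27.1)-3.1)*((-13)-(-2.8))
= 0

Yes, collinear


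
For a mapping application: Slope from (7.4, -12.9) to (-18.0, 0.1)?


slope = (y2-y1)/(x2-x1) = (0.1-(-12.9))/((-18)-7.4) = 13/(-25.4) = -0.5118

-0.5118


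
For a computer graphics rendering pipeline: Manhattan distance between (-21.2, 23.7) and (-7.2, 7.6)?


|(-21.2)-(-7.2)| + |23.7-7.6| = 14 + 16.1 = 30.1

30.1


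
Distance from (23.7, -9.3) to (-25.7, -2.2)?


dx=-49.4, dy=7.1
d^2 = (-49.4)^2 + 7.1^2 = 2490.77
d = sqrt(2490.77) = 49.9076

49.9076


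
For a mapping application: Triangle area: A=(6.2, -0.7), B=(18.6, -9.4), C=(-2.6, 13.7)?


Area = |x_A(y_B-y_C) + x_B(y_C-y_A) + x_C(y_A-y_B)|/2
= |(-143.22) + 267.84 + (-22.62)|/2
= 102/2 = 51

51


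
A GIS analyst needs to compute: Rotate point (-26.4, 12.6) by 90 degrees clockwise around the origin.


90° CW: (x,y) -> (y, -x)
(-26.4,12.6) -> (12.6, 26.4)

(12.6, 26.4)


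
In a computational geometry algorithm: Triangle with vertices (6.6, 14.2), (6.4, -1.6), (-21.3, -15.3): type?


Side lengths squared: AB^2=249.68, BC^2=954.98, CA^2=1648.66
Sorted: [249.68, 954.98, 1648.66]
By sides: Scalene, By angles: Obtuse

Scalene, Obtuse


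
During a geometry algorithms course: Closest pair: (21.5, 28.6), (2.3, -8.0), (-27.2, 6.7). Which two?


d(P0,P1) = 41.3304, d(P0,P2) = 53.3976, d(P1,P2) = 32.9597
Closest: P1 and P2

Closest pair: (2.3, -8.0) and (-27.2, 6.7), distance = 32.9597


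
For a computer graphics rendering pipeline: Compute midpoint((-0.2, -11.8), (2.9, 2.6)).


M = (((-0.2)+2.9)/2, ((-11.8)+2.6)/2)
= (1.35, -4.6)

(1.35, -4.6)


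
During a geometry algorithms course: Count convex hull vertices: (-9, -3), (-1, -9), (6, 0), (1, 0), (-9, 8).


Convex hull vertices (CCW): (-9, -3), (-1, -9), (6, 0), (-9, 8)
Count = 4

4


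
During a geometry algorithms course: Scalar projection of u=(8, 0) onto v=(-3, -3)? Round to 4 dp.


u.v = -24, |v| = sqrt(18) = 4.2426
Scalar projection = u.v / |v| = -24 / sqrt(18) = -5.6569

-5.6569


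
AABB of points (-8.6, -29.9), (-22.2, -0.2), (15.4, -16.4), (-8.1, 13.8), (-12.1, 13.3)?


x range: [-22.2, 15.4]
y range: [-29.9, 13.8]
Bounding box: (-22.2,-29.9) to (15.4,13.8)

(-22.2,-29.9) to (15.4,13.8)


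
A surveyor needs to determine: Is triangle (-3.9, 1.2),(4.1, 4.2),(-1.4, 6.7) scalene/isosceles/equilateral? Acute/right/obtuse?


Side lengths squared: AB^2=73, BC^2=36.5, CA^2=36.5
Sorted: [36.5, 36.5, 73]
By sides: Isosceles, By angles: Right

Isosceles, Right


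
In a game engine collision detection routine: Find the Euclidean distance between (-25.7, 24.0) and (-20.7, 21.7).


dx=5, dy=-2.3
d^2 = 5^2 + (-2.3)^2 = 30.29
d = sqrt(30.29) = 5.5036

5.5036


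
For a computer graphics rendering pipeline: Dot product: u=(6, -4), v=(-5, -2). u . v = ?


u . v = u_x*v_x + u_y*v_y = 6*(-5) + (-4)*(-2)
= (-30) + 8 = -22

-22


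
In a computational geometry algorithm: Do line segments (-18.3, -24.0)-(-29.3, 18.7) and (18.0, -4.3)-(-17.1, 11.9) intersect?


Cross products: d1=1279.53, d2=-41.04, d3=-1766.71, d4=-446.14
d1*d2 < 0 and d3*d4 < 0? no

No, they don't intersect


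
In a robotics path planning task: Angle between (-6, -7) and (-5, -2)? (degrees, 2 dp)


u.v = 44, |u| = sqrt(85) = 9.2195, |v| = sqrt(29) = 5.3852
cos(theta) = u.v/(|u||v|) = 44/sqrt(2465) = 0.886225
theta = acos(0.886225) = 27.6 degrees

27.6 degrees


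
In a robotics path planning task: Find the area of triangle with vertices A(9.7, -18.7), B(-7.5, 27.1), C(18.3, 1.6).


Area = |x_A(y_B-y_C) + x_B(y_C-y_A) + x_C(y_A-y_B)|/2
= |247.35 + (-152.25) + (-838.14)|/2
= 743.04/2 = 371.52

371.52


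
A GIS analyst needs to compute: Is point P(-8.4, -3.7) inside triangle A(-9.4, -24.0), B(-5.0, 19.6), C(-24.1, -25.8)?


Cross products: AB x AP = 45.72, BC x BP = 290.67, CA x CP = 296.61
All same sign? yes

Yes, inside


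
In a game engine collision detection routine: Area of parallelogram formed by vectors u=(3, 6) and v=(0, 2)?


|u x v| = |3*2 - 6*0|
= |6 - 0| = 6

6


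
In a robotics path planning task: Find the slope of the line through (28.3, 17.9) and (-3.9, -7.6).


slope = (y2-y1)/(x2-x1) = ((-7.6)-17.9)/((-3.9)-28.3) = (-25.5)/(-32.2) = 0.7919

0.7919


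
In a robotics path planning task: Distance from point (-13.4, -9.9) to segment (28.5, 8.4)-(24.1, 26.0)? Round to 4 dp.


Project P onto AB: t = 0 (clamped to [0,1])
Closest point on segment: (28.5, 8.4)
Distance: 45.722

45.722


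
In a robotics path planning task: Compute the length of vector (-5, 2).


|u| = sqrt((-5)^2 + 2^2) = sqrt(29) = 5.3852

5.3852


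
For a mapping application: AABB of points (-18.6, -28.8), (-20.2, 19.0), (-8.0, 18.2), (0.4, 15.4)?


x range: [-20.2, 0.4]
y range: [-28.8, 19]
Bounding box: (-20.2,-28.8) to (0.4,19)

(-20.2,-28.8) to (0.4,19)


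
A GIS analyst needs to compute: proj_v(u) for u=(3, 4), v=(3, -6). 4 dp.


u.v = -15, |v| = sqrt(45) = 6.7082
Scalar projection = u.v / |v| = -15 / sqrt(45) = -2.2361

-2.2361


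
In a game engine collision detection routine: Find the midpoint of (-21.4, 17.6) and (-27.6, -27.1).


M = (((-21.4)+(-27.6))/2, (17.6+(-27.1))/2)
= (-24.5, -4.75)

(-24.5, -4.75)


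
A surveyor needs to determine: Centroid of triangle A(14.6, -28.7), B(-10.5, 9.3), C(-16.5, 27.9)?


Centroid = ((x_A+x_B+x_C)/3, (y_A+y_B+y_C)/3)
= ((14.6+(-10.5)+(-16.5))/3, ((-28.7)+9.3+27.9)/3)
= (-4.1333, 2.8333)

(-4.1333, 2.8333)


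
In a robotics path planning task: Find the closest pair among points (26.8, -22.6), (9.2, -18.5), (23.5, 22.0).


d(P0,P1) = 18.0712, d(P0,P2) = 44.7219, d(P1,P2) = 42.9504
Closest: P0 and P1

Closest pair: (26.8, -22.6) and (9.2, -18.5), distance = 18.0712


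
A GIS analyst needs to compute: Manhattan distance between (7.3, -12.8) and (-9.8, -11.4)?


|7.3-(-9.8)| + |(-12.8)-(-11.4)| = 17.1 + 1.4 = 18.5

18.5


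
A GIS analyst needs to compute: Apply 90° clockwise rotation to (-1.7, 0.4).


90° CW: (x,y) -> (y, -x)
(-1.7,0.4) -> (0.4, 1.7)

(0.4, 1.7)


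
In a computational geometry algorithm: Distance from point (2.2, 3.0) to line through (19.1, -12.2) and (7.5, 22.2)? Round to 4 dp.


|cross product| = 405.04
|line direction| = sqrt(1317.92) = 36.3032
Distance = 405.04/sqrt(1317.92) = 11.1572

11.1572


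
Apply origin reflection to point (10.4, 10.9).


Reflection over origin: (x,y) -> (-x,-y)
(10.4, 10.9) -> (-10.4, -10.9)

(-10.4, -10.9)


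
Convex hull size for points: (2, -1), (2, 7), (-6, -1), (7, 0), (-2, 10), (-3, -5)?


Convex hull vertices (CCW): (-6, -1), (-3, -5), (7, 0), (2, 7), (-2, 10)
Count = 5

5


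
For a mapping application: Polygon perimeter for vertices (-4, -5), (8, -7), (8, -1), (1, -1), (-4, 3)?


Sides: (-4, -5)->(8, -7): sqrt(148) = 12.165525, (8, -7)->(8, -1): sqrt(36) = 6, (8, -1)->(1, -1): sqrt(49) = 7, (1, -1)->(-4, 3): sqrt(41) = 6.403124, (-4, 3)->(-4, -5): sqrt(64) = 8
Sum = 39.568649
Perimeter = 39.5686

39.5686


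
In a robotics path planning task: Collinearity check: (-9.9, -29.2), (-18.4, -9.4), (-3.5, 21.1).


Cross product: ((-18.4)-(-9.9))*(21.1-(-29.2)) - ((-9.4)-(-29.2))*((-3.5)-(-9.9))
= -554.27

No, not collinear


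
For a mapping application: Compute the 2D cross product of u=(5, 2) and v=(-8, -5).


u x v = u_x*v_y - u_y*v_x = 5*(-5) - 2*(-8)
= (-25) - (-16) = -9

-9


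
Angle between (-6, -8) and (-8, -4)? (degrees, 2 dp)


u.v = 80, |u| = sqrt(100) = 10, |v| = sqrt(80) = 8.9443
cos(theta) = u.v/(|u||v|) = 80/sqrt(8000) = 0.894427
theta = acos(0.894427) = 26.57 degrees

26.57 degrees


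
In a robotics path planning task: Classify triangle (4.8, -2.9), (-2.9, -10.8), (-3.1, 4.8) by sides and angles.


Side lengths squared: AB^2=121.7, BC^2=243.4, CA^2=121.7
Sorted: [121.7, 121.7, 243.4]
By sides: Isosceles, By angles: Right

Isosceles, Right


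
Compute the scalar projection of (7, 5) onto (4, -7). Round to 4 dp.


u.v = -7, |v| = sqrt(65) = 8.0623
Scalar projection = u.v / |v| = -7 / sqrt(65) = -0.8682

-0.8682


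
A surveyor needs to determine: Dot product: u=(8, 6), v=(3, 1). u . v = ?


u . v = u_x*v_x + u_y*v_y = 8*3 + 6*1
= 24 + 6 = 30

30


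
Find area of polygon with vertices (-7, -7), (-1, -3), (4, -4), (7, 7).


Shoelace sum: ((-7)*(-3) - (-1)*(-7)) + ((-1)*(-4) - 4*(-3)) + (4*7 - 7*(-4)) + (7*(-7) - (-7)*7)
= 86
Area = |86|/2 = 43

43


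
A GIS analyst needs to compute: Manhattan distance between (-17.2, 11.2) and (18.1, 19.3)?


|(-17.2)-18.1| + |11.2-19.3| = 35.3 + 8.1 = 43.4

43.4


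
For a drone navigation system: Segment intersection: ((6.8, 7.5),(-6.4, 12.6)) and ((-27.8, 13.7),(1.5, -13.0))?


Cross products: d1=742.16, d2=539.15, d3=94.62, d4=297.63
d1*d2 < 0 and d3*d4 < 0? no

No, they don't intersect


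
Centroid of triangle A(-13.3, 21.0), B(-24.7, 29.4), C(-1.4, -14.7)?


Centroid = ((x_A+x_B+x_C)/3, (y_A+y_B+y_C)/3)
= (((-13.3)+(-24.7)+(-1.4))/3, (21+29.4+(-14.7))/3)
= (-13.1333, 11.9)

(-13.1333, 11.9)


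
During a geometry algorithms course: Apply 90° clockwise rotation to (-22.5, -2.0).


90° CW: (x,y) -> (y, -x)
(-22.5,-2) -> (-2, 22.5)

(-2, 22.5)


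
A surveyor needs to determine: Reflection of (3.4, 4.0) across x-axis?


Reflection over x-axis: (x,y) -> (x,-y)
(3.4, 4) -> (3.4, -4)

(3.4, -4)


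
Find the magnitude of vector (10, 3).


|u| = sqrt(10^2 + 3^2) = sqrt(109) = 10.4403

10.4403


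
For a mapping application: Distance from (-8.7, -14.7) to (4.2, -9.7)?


dx=12.9, dy=5
d^2 = 12.9^2 + 5^2 = 191.41
d = sqrt(191.41) = 13.8351

13.8351


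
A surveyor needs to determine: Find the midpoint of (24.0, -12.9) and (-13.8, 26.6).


M = ((24+(-13.8))/2, ((-12.9)+26.6)/2)
= (5.1, 6.85)

(5.1, 6.85)


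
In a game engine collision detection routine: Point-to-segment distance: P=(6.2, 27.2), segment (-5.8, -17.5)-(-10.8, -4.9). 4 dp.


Project P onto AB: t = 1 (clamped to [0,1])
Closest point on segment: (-10.8, -4.9)
Distance: 36.3237

36.3237


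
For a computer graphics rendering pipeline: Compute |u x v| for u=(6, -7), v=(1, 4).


|u x v| = |6*4 - (-7)*1|
= |24 - (-7)| = 31

31


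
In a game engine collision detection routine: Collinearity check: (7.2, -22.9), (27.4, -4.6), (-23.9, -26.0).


Cross product: (27.4-7.2)*((-26)-(-22.9)) - ((-4.6)-(-22.9))*((-23.9)-7.2)
= 506.51

No, not collinear


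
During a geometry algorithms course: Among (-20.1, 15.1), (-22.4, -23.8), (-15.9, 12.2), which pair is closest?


d(P0,P1) = 38.9679, d(P0,P2) = 5.1039, d(P1,P2) = 36.5821
Closest: P0 and P2

Closest pair: (-20.1, 15.1) and (-15.9, 12.2), distance = 5.1039


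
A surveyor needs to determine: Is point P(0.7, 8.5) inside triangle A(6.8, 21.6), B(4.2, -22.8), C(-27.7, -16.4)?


Cross products: AB x AP = -236.78, BC x BP = -976.07, CA x CP = -220.15
All same sign? yes

Yes, inside


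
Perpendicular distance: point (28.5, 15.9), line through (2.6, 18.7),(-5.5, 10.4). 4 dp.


|cross product| = 237.65
|line direction| = sqrt(134.5) = 11.5974
Distance = 237.65/sqrt(134.5) = 20.4916

20.4916


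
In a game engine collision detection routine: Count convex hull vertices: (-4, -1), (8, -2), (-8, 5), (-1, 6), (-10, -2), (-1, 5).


Convex hull vertices (CCW): (-10, -2), (8, -2), (-1, 6), (-8, 5)
Count = 4

4


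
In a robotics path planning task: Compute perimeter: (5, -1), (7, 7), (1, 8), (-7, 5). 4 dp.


Sides: (5, -1)->(7, 7): sqrt(68) = 8.246211, (7, 7)->(1, 8): sqrt(37) = 6.082763, (1, 8)->(-7, 5): sqrt(73) = 8.544004, (-7, 5)->(5, -1): sqrt(180) = 13.416408
Sum = 36.289386
Perimeter = 36.2894

36.2894


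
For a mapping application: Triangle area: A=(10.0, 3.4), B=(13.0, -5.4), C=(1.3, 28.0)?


Area = |x_A(y_B-y_C) + x_B(y_C-y_A) + x_C(y_A-y_B)|/2
= |(-334) + 319.8 + 11.44|/2
= 2.76/2 = 1.38

1.38


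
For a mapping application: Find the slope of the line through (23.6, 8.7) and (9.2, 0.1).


slope = (y2-y1)/(x2-x1) = (0.1-8.7)/(9.2-23.6) = (-8.6)/(-14.4) = 0.5972

0.5972


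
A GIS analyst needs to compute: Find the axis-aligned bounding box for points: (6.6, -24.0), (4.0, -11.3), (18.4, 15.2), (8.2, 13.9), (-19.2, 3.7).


x range: [-19.2, 18.4]
y range: [-24, 15.2]
Bounding box: (-19.2,-24) to (18.4,15.2)

(-19.2,-24) to (18.4,15.2)


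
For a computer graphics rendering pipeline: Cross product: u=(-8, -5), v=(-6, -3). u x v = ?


u x v = u_x*v_y - u_y*v_x = (-8)*(-3) - (-5)*(-6)
= 24 - 30 = -6

-6


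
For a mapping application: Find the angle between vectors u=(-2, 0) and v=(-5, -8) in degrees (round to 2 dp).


u.v = 10, |u| = sqrt(4) = 2, |v| = sqrt(89) = 9.434
cos(theta) = u.v/(|u||v|) = 10/sqrt(356) = 0.529999
theta = acos(0.529999) = 57.99 degrees

57.99 degrees


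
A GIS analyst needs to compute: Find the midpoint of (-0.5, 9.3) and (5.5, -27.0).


M = (((-0.5)+5.5)/2, (9.3+(-27))/2)
= (2.5, -8.85)

(2.5, -8.85)


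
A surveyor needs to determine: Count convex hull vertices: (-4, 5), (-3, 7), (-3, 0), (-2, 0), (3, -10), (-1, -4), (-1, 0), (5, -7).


Convex hull vertices (CCW): (-4, 5), (-3, 0), (-1, -4), (3, -10), (5, -7), (-3, 7)
Count = 6

6


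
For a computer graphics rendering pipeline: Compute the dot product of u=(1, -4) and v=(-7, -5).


u . v = u_x*v_x + u_y*v_y = 1*(-7) + (-4)*(-5)
= (-7) + 20 = 13

13


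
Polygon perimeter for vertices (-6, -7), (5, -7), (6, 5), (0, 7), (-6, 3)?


Sides: (-6, -7)->(5, -7): sqrt(121) = 11, (5, -7)->(6, 5): sqrt(145) = 12.041595, (6, 5)->(0, 7): sqrt(40) = 6.324555, (0, 7)->(-6, 3): sqrt(52) = 7.211103, (-6, 3)->(-6, -7): sqrt(100) = 10
Sum = 46.577253
Perimeter = 46.5773

46.5773


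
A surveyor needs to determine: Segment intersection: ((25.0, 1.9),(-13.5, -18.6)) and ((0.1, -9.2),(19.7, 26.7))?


Cross products: d1=-676.35, d2=304, d3=-83.1, d4=-1063.45
d1*d2 < 0 and d3*d4 < 0? no

No, they don't intersect


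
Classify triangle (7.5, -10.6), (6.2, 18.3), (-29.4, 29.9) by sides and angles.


Side lengths squared: AB^2=836.9, BC^2=1401.92, CA^2=3001.86
Sorted: [836.9, 1401.92, 3001.86]
By sides: Scalene, By angles: Obtuse

Scalene, Obtuse


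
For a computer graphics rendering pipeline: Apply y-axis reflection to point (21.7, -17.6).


Reflection over y-axis: (x,y) -> (-x,y)
(21.7, -17.6) -> (-21.7, -17.6)

(-21.7, -17.6)


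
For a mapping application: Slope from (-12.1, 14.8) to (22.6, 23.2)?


slope = (y2-y1)/(x2-x1) = (23.2-14.8)/(22.6-(-12.1)) = 8.4/34.7 = 0.2421

0.2421


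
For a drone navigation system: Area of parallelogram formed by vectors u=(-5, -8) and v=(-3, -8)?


|u x v| = |(-5)*(-8) - (-8)*(-3)|
= |40 - 24| = 16

16


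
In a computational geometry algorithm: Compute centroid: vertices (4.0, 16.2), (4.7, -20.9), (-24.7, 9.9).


Centroid = ((x_A+x_B+x_C)/3, (y_A+y_B+y_C)/3)
= ((4+4.7+(-24.7))/3, (16.2+(-20.9)+9.9)/3)
= (-5.3333, 1.7333)

(-5.3333, 1.7333)


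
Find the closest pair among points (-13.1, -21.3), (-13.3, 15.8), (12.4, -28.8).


d(P0,P1) = 37.1005, d(P0,P2) = 26.5801, d(P1,P2) = 51.4748
Closest: P0 and P2

Closest pair: (-13.1, -21.3) and (12.4, -28.8), distance = 26.5801


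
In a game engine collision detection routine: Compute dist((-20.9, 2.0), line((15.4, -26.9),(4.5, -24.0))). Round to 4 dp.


|cross product| = 209.74
|line direction| = sqrt(127.22) = 11.2792
Distance = 209.74/sqrt(127.22) = 18.5953

18.5953


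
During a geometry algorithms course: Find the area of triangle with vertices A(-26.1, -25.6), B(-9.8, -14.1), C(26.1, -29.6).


Area = |x_A(y_B-y_C) + x_B(y_C-y_A) + x_C(y_A-y_B)|/2
= |(-404.55) + 39.2 + (-300.15)|/2
= 665.5/2 = 332.75

332.75


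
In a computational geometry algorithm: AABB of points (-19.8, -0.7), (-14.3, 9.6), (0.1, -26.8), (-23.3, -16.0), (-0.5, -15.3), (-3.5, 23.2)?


x range: [-23.3, 0.1]
y range: [-26.8, 23.2]
Bounding box: (-23.3,-26.8) to (0.1,23.2)

(-23.3,-26.8) to (0.1,23.2)


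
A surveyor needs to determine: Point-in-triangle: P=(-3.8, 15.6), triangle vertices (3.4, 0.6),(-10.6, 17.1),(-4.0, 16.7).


Cross products: AB x AP = -91.2, BC x BP = -7.18, CA x CP = -4.92
All same sign? yes

Yes, inside


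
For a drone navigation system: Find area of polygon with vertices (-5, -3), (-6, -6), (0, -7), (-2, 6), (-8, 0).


Shoelace sum: ((-5)*(-6) - (-6)*(-3)) + ((-6)*(-7) - 0*(-6)) + (0*6 - (-2)*(-7)) + ((-2)*0 - (-8)*6) + ((-8)*(-3) - (-5)*0)
= 112
Area = |112|/2 = 56

56


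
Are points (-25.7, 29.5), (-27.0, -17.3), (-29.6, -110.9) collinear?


Cross product: ((-27)-(-25.7))*((-110.9)-29.5) - ((-17.3)-29.5)*((-29.6)-(-25.7))
= 0

Yes, collinear


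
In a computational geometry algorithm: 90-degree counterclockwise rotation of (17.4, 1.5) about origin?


90° CCW: (x,y) -> (-y, x)
(17.4,1.5) -> (-1.5, 17.4)

(-1.5, 17.4)


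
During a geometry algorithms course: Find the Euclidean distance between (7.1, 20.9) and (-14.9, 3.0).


dx=-22, dy=-17.9
d^2 = (-22)^2 + (-17.9)^2 = 804.41
d = sqrt(804.41) = 28.3621

28.3621


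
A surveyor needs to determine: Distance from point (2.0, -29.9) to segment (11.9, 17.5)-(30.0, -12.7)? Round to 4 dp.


Project P onto AB: t = 1 (clamped to [0,1])
Closest point on segment: (30, -12.7)
Distance: 32.8609

32.8609


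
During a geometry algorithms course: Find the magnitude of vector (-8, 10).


|u| = sqrt((-8)^2 + 10^2) = sqrt(164) = 12.8062

12.8062


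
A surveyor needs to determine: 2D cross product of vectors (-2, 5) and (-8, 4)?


u x v = u_x*v_y - u_y*v_x = (-2)*4 - 5*(-8)
= (-8) - (-40) = 32

32


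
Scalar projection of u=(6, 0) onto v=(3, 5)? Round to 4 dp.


u.v = 18, |v| = sqrt(34) = 5.831
Scalar projection = u.v / |v| = 18 / sqrt(34) = 3.087

3.087


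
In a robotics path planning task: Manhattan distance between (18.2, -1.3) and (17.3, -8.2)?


|18.2-17.3| + |(-1.3)-(-8.2)| = 0.9 + 6.9 = 7.8

7.8


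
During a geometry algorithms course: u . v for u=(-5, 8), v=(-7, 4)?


u . v = u_x*v_x + u_y*v_y = (-5)*(-7) + 8*4
= 35 + 32 = 67

67


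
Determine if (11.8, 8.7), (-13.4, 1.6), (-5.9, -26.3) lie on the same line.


Cross product: ((-13.4)-11.8)*((-26.3)-8.7) - (1.6-8.7)*((-5.9)-11.8)
= 756.33

No, not collinear


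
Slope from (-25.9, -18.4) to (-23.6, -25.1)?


slope = (y2-y1)/(x2-x1) = ((-25.1)-(-18.4))/((-23.6)-(-25.9)) = (-6.7)/2.3 = -2.913

-2.913


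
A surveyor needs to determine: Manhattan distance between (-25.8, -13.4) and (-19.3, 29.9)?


|(-25.8)-(-19.3)| + |(-13.4)-29.9| = 6.5 + 43.3 = 49.8

49.8


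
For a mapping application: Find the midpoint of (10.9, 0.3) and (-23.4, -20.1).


M = ((10.9+(-23.4))/2, (0.3+(-20.1))/2)
= (-6.25, -9.9)

(-6.25, -9.9)


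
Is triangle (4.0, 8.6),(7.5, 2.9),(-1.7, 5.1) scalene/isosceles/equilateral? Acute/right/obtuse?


Side lengths squared: AB^2=44.74, BC^2=89.48, CA^2=44.74
Sorted: [44.74, 44.74, 89.48]
By sides: Isosceles, By angles: Right

Isosceles, Right


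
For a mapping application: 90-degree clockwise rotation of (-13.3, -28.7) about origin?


90° CW: (x,y) -> (y, -x)
(-13.3,-28.7) -> (-28.7, 13.3)

(-28.7, 13.3)


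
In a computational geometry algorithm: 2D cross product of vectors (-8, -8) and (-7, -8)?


u x v = u_x*v_y - u_y*v_x = (-8)*(-8) - (-8)*(-7)
= 64 - 56 = 8

8


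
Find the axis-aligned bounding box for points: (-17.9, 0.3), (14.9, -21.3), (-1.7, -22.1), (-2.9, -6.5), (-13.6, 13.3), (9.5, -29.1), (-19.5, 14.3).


x range: [-19.5, 14.9]
y range: [-29.1, 14.3]
Bounding box: (-19.5,-29.1) to (14.9,14.3)

(-19.5,-29.1) to (14.9,14.3)
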